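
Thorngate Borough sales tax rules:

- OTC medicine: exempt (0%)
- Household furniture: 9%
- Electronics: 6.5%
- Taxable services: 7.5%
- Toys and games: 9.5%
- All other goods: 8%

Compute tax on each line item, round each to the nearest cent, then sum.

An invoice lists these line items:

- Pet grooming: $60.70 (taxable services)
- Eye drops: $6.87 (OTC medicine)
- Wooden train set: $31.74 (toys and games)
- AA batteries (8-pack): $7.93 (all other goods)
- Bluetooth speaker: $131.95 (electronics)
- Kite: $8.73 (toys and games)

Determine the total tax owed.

$17.61

Pet grooming $60.70: taxable services → 7.5% → $4.55
Eye drops $6.87: OTC medicine → 0% → $0.00
Wooden train set $31.74: toys and games → 9.5% → $3.02
AA batteries (8-pack) $7.93: all other goods → 8% → $0.63
Bluetooth speaker $131.95: electronics → 6.5% → $8.58
Kite $8.73: toys and games → 9.5% → $0.83
Total tax = $4.55 + $3.02 + $0.63 + $8.58 + $0.83 = $17.61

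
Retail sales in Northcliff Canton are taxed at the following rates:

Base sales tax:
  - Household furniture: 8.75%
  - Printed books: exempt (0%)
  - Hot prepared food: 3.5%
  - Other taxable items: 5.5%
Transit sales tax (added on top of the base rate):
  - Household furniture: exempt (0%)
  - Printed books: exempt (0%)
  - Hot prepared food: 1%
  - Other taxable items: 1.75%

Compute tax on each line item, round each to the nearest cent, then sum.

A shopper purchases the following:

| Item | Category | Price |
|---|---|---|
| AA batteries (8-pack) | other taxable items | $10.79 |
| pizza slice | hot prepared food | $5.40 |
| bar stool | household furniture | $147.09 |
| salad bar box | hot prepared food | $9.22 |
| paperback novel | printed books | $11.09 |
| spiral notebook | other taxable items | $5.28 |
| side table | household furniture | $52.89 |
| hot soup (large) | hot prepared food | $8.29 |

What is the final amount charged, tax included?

AA batteries (8-pack) $10.79: other taxable items → 5.5% + 1.75% transit = 7.25% → $0.78
Pizza slice $5.40: hot prepared food → 3.5% + 1% transit = 4.5% → $0.24
Bar stool $147.09: household furniture → 8.75% + 0% transit = 8.75% → $12.87
Salad bar box $9.22: hot prepared food → 3.5% + 1% transit = 4.5% → $0.41
Paperback novel $11.09: printed books → 0% + 0% transit = 0% → $0.00
Spiral notebook $5.28: other taxable items → 5.5% + 1.75% transit = 7.25% → $0.38
Side table $52.89: household furniture → 8.75% + 0% transit = 8.75% → $4.63
Hot soup (large) $8.29: hot prepared food → 3.5% + 1% transit = 4.5% → $0.37
Subtotal = $250.05; tax = $19.68; total due = $269.73

$269.73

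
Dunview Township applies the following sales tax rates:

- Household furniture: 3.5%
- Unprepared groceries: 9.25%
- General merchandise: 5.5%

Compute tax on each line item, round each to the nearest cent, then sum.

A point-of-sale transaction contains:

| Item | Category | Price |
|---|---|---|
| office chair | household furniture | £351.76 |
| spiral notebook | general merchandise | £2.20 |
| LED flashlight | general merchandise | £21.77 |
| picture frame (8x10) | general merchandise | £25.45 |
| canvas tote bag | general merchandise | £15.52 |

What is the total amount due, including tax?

£432.58

Office chair £351.76: household furniture → 3.5% → £12.31
Spiral notebook £2.20: general merchandise → 5.5% → £0.12
LED flashlight £21.77: general merchandise → 5.5% → £1.20
Picture frame (8x10) £25.45: general merchandise → 5.5% → £1.40
Canvas tote bag £15.52: general merchandise → 5.5% → £0.85
Subtotal = £416.70; tax = £15.88; total due = £432.58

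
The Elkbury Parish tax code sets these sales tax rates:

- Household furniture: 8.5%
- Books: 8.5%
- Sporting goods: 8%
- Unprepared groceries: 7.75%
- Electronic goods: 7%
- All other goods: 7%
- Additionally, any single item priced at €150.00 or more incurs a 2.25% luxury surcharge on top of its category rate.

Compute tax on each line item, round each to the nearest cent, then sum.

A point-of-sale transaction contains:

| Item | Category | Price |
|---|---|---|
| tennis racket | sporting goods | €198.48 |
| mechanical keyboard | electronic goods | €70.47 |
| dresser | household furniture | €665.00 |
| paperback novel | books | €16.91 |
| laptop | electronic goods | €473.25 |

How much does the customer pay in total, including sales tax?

€1566.09

Tennis racket €198.48: sporting goods → 8% + 2.25% surcharge = 10.25% → €20.34
Mechanical keyboard €70.47: electronic goods → 7% → €4.93
Dresser €665.00: household furniture → 8.5% + 2.25% surcharge = 10.75% → €71.49
Paperback novel €16.91: books → 8.5% → €1.44
Laptop €473.25: electronic goods → 7% + 2.25% surcharge = 9.25% → €43.78
Subtotal = €1424.11; tax = €141.98; total due = €1566.09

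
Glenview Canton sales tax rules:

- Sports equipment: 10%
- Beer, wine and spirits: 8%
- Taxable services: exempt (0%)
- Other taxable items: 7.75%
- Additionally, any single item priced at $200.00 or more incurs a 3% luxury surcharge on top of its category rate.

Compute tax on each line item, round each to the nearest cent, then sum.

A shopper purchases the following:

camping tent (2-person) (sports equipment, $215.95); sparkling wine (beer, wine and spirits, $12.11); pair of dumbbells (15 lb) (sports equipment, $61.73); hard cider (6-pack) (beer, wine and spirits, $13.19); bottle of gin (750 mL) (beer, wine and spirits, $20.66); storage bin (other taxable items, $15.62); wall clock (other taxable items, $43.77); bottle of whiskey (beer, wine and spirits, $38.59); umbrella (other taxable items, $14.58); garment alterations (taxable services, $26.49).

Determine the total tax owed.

$46.74

Camping tent (2-person) $215.95: sports equipment → 10% + 3% surcharge = 13% → $28.07
Sparkling wine $12.11: beer, wine and spirits → 8% → $0.97
Pair of dumbbells (15 lb) $61.73: sports equipment → 10% → $6.17
Hard cider (6-pack) $13.19: beer, wine and spirits → 8% → $1.06
Bottle of gin (750 mL) $20.66: beer, wine and spirits → 8% → $1.65
Storage bin $15.62: other taxable items → 7.75% → $1.21
Wall clock $43.77: other taxable items → 7.75% → $3.39
Bottle of whiskey $38.59: beer, wine and spirits → 8% → $3.09
Umbrella $14.58: other taxable items → 7.75% → $1.13
Garment alterations $26.49: taxable services → 0% → $0.00
Total tax = $28.07 + $0.97 + $6.17 + $1.06 + $1.65 + $1.21 + $3.39 + $3.09 + $1.13 = $46.74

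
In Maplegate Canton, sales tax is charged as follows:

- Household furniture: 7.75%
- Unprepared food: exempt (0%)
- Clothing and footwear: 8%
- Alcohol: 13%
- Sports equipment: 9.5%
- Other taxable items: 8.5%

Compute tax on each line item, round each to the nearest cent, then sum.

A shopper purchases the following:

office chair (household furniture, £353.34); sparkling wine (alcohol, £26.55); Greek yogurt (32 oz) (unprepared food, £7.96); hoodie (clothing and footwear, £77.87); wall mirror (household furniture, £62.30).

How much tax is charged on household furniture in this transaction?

Office chair £353.34: household furniture → 7.75% → £27.38
Wall mirror £62.30: household furniture → 7.75% → £4.83
Tax on household furniture = £27.38 + £4.83 = £32.21

£32.21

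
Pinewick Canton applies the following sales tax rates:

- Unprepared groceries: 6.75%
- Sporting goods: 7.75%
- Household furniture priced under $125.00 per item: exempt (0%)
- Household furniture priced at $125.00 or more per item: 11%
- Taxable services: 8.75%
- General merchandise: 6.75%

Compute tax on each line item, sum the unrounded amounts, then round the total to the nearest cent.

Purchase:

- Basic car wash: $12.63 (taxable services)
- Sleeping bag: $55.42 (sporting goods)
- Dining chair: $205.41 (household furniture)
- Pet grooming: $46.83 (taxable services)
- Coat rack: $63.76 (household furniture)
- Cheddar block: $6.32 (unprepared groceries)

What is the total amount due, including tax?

Basic car wash $12.63: taxable services → 8.75% → $1.105125
Sleeping bag $55.42: sporting goods → 7.75% → $4.29505
Dining chair $205.41: household furniture, $125.00 or more → 11% → $22.5951
Pet grooming $46.83: taxable services → 8.75% → $4.097625
Coat rack $63.76: household furniture, under $125.00 → 0% → $0.00
Cheddar block $6.32: unprepared groceries → 6.75% → $0.4266
Subtotal = $390.37; unrounded tax = $32.5195 → $32.52; total due = $422.89

$422.89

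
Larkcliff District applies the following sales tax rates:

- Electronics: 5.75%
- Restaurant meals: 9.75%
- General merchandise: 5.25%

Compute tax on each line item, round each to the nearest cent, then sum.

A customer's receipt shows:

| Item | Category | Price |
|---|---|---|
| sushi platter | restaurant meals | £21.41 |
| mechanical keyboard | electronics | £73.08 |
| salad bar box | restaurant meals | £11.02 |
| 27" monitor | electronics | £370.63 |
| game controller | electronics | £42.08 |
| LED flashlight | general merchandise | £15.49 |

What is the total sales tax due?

Sushi platter £21.41: restaurant meals → 9.75% → £2.09
Mechanical keyboard £73.08: electronics → 5.75% → £4.20
Salad bar box £11.02: restaurant meals → 9.75% → £1.07
27" monitor £370.63: electronics → 5.75% → £21.31
Game controller £42.08: electronics → 5.75% → £2.42
LED flashlight £15.49: general merchandise → 5.25% → £0.81
Total tax = £2.09 + £4.20 + £1.07 + £21.31 + £2.42 + £0.81 = £31.90

£31.90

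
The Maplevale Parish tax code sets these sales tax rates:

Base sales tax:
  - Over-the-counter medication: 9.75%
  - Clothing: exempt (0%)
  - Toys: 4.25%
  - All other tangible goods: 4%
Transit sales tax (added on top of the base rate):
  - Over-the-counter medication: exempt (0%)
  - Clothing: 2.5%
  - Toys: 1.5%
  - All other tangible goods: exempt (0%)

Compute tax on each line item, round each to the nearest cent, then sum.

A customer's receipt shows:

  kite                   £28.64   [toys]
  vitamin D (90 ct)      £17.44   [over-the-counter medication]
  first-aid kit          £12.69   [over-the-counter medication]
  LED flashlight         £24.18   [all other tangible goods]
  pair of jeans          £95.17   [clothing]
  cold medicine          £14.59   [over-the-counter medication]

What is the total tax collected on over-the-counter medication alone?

£4.36

Vitamin D (90 ct) £17.44: over-the-counter medication → 9.75% + 0% transit = 9.75% → £1.70
First-aid kit £12.69: over-the-counter medication → 9.75% + 0% transit = 9.75% → £1.24
Cold medicine £14.59: over-the-counter medication → 9.75% + 0% transit = 9.75% → £1.42
Tax on over-the-counter medication = £1.70 + £1.24 + £1.42 = £4.36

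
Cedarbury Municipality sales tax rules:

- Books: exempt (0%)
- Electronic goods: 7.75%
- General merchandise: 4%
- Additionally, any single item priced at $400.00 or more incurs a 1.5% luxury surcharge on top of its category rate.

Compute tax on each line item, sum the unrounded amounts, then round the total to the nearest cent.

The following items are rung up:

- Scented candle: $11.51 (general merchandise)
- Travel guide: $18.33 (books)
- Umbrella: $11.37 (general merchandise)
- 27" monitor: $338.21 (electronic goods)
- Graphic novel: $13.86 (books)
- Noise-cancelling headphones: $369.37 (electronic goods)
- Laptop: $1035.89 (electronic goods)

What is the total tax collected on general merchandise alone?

Scented candle $11.51: general merchandise → 4% → $0.4604
Umbrella $11.37: general merchandise → 4% → $0.4548
Tax on general merchandise: unrounded sum = $0.9152 → $0.92

$0.92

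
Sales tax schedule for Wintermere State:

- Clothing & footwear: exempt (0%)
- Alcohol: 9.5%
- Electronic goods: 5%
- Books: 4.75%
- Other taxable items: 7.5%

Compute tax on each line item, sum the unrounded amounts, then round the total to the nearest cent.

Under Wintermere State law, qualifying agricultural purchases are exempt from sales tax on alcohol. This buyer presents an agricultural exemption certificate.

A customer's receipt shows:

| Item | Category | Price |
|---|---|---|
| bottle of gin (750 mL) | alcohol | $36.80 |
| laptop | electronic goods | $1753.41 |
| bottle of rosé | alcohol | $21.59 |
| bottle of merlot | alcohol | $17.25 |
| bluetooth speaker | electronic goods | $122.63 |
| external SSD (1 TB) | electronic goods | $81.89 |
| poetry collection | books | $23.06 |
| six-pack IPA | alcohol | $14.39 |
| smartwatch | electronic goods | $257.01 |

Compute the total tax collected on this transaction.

$111.84

Bottle of gin (750 mL) $36.80: alcohol, buyer-exempt → 0% → $0.00
Laptop $1753.41: electronic goods → 5% → $87.6705
Bottle of rosé $21.59: alcohol, buyer-exempt → 0% → $0.00
Bottle of merlot $17.25: alcohol, buyer-exempt → 0% → $0.00
Bluetooth speaker $122.63: electronic goods → 5% → $6.1315
External SSD (1 TB) $81.89: electronic goods → 5% → $4.0945
Poetry collection $23.06: books → 4.75% → $1.09535
Six-pack IPA $14.39: alcohol, buyer-exempt → 0% → $0.00
Smartwatch $257.01: electronic goods → 5% → $12.8505
Unrounded tax sum = $111.84235 → $111.84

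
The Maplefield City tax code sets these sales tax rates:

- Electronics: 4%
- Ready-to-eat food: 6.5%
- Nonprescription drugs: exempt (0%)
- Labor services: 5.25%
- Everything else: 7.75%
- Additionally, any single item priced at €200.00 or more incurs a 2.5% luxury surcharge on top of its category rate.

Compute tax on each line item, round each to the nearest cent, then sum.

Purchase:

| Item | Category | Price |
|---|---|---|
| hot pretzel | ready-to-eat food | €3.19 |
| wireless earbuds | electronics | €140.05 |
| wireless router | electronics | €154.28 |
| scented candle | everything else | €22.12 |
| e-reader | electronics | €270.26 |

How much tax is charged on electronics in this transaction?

Wireless earbuds €140.05: electronics → 4% → €5.60
Wireless router €154.28: electronics → 4% → €6.17
E-reader €270.26: electronics → 4% + 2.5% surcharge = 6.5% → €17.57
Tax on electronics = €5.60 + €6.17 + €17.57 = €29.34

€29.34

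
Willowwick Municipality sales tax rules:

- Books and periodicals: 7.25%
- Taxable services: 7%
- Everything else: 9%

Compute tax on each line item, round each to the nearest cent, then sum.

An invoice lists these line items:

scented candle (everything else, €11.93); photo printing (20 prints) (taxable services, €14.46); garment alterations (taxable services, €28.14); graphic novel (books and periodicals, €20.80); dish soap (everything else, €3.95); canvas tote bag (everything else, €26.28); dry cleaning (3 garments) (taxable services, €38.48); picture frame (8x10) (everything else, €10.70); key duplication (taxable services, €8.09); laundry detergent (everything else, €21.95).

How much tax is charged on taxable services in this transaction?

€6.24

Photo printing (20 prints) €14.46: taxable services → 7% → €1.01
Garment alterations €28.14: taxable services → 7% → €1.97
Dry cleaning (3 garments) €38.48: taxable services → 7% → €2.69
Key duplication €8.09: taxable services → 7% → €0.57
Tax on taxable services = €1.01 + €1.97 + €2.69 + €0.57 = €6.24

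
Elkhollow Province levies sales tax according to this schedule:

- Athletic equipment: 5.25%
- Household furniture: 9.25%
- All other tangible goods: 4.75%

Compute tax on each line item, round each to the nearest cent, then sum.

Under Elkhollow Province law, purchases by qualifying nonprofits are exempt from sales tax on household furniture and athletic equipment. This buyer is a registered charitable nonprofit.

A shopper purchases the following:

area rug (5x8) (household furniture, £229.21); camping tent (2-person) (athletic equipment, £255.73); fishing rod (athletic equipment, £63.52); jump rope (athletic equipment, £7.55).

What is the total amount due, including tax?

Area rug (5x8) £229.21: household furniture, buyer-exempt → 0% → £0.00
Camping tent (2-person) £255.73: athletic equipment, buyer-exempt → 0% → £0.00
Fishing rod £63.52: athletic equipment, buyer-exempt → 0% → £0.00
Jump rope £7.55: athletic equipment, buyer-exempt → 0% → £0.00
Subtotal = £556.01; tax = £0.00; total due = £556.01

£556.01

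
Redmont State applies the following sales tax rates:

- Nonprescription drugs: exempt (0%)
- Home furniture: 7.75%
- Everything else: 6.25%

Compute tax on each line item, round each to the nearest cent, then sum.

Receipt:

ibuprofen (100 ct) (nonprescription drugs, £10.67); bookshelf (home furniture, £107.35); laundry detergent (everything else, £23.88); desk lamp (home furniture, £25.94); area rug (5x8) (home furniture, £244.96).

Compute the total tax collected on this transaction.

£30.80

Ibuprofen (100 ct) £10.67: nonprescription drugs → 0% → £0.00
Bookshelf £107.35: home furniture → 7.75% → £8.32
Laundry detergent £23.88: everything else → 6.25% → £1.49
Desk lamp £25.94: home furniture → 7.75% → £2.01
Area rug (5x8) £244.96: home furniture → 7.75% → £18.98
Total tax = £8.32 + £1.49 + £2.01 + £18.98 = £30.80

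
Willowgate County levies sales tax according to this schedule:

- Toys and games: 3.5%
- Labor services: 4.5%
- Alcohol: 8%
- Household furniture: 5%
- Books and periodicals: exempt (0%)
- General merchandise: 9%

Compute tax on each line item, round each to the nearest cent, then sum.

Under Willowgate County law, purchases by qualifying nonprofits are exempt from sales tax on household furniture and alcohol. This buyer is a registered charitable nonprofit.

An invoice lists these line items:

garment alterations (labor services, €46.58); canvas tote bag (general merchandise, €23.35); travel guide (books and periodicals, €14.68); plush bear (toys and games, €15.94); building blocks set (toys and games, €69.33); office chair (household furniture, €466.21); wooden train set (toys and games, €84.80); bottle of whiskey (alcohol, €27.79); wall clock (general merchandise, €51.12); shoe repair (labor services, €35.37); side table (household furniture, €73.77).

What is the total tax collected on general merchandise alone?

€6.70

Canvas tote bag €23.35: general merchandise → 9% → €2.10
Wall clock €51.12: general merchandise → 9% → €4.60
Tax on general merchandise = €2.10 + €4.60 = €6.70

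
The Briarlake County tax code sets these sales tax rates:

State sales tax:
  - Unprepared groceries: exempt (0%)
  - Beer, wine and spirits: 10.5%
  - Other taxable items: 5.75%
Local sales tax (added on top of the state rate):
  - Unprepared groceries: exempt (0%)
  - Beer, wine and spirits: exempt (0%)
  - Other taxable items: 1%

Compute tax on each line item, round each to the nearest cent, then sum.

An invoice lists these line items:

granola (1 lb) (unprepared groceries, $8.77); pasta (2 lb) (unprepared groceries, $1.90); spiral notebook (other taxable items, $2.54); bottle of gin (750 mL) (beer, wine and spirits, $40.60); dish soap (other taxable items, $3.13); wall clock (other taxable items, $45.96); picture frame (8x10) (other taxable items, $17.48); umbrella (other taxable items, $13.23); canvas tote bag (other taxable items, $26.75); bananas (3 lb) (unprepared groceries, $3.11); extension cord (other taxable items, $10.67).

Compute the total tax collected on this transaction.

Granola (1 lb) $8.77: unprepared groceries → 0% + 0% local = 0% → $0.00
Pasta (2 lb) $1.90: unprepared groceries → 0% + 0% local = 0% → $0.00
Spiral notebook $2.54: other taxable items → 5.75% + 1% local = 6.75% → $0.17
Bottle of gin (750 mL) $40.60: beer, wine and spirits → 10.5% + 0% local = 10.5% → $4.26
Dish soap $3.13: other taxable items → 5.75% + 1% local = 6.75% → $0.21
Wall clock $45.96: other taxable items → 5.75% + 1% local = 6.75% → $3.10
Picture frame (8x10) $17.48: other taxable items → 5.75% + 1% local = 6.75% → $1.18
Umbrella $13.23: other taxable items → 5.75% + 1% local = 6.75% → $0.89
Canvas tote bag $26.75: other taxable items → 5.75% + 1% local = 6.75% → $1.81
Bananas (3 lb) $3.11: unprepared groceries → 0% + 0% local = 0% → $0.00
Extension cord $10.67: other taxable items → 5.75% + 1% local = 6.75% → $0.72
Total tax = $0.17 + $4.26 + $0.21 + $3.10 + $1.18 + $0.89 + $1.81 + $0.72 = $12.34

$12.34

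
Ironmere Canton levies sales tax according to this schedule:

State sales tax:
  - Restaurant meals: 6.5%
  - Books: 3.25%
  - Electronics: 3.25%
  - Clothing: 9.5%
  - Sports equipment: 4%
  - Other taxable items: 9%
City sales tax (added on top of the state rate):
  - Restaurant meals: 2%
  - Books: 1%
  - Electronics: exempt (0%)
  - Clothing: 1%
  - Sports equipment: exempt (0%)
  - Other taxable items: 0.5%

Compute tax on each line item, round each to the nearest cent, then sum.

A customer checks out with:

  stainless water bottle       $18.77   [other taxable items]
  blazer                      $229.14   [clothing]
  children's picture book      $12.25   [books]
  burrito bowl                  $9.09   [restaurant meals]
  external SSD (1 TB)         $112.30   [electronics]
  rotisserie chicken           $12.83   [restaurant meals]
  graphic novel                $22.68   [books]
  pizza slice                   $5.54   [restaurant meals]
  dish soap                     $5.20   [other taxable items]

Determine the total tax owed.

Stainless water bottle $18.77: other taxable items → 9% + 0.5% city = 9.5% → $1.78
Blazer $229.14: clothing → 9.5% + 1% city = 10.5% → $24.06
Children's picture book $12.25: books → 3.25% + 1% city = 4.25% → $0.52
Burrito bowl $9.09: restaurant meals → 6.5% + 2% city = 8.5% → $0.77
External SSD (1 TB) $112.30: electronics → 3.25% + 0% city = 3.25% → $3.65
Rotisserie chicken $12.83: restaurant meals → 6.5% + 2% city = 8.5% → $1.09
Graphic novel $22.68: books → 3.25% + 1% city = 4.25% → $0.96
Pizza slice $5.54: restaurant meals → 6.5% + 2% city = 8.5% → $0.47
Dish soap $5.20: other taxable items → 9% + 0.5% city = 9.5% → $0.49
Total tax = $1.78 + $24.06 + $0.52 + $0.77 + $3.65 + $1.09 + $0.96 + $0.47 + $0.49 = $33.79

$33.79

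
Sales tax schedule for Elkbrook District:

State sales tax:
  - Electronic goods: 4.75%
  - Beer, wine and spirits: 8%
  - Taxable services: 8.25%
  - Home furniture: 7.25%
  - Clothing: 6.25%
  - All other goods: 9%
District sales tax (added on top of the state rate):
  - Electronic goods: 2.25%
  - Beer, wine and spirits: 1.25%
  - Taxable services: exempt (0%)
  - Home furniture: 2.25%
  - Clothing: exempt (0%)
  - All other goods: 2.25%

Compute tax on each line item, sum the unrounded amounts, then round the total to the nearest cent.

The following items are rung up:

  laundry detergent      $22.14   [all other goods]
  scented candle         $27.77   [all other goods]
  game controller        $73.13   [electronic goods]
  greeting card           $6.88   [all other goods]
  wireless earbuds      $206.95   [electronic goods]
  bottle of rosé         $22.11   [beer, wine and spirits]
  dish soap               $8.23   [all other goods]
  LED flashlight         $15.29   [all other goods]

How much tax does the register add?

Laundry detergent $22.14: all other goods → 9% + 2.25% district = 11.25% → $2.49075
Scented candle $27.77: all other goods → 9% + 2.25% district = 11.25% → $3.124125
Game controller $73.13: electronic goods → 4.75% + 2.25% district = 7% → $5.1191
Greeting card $6.88: all other goods → 9% + 2.25% district = 11.25% → $0.774
Wireless earbuds $206.95: electronic goods → 4.75% + 2.25% district = 7% → $14.4865
Bottle of rosé $22.11: beer, wine and spirits → 8% + 1.25% district = 9.25% → $2.045175
Dish soap $8.23: all other goods → 9% + 2.25% district = 11.25% → $0.925875
LED flashlight $15.29: all other goods → 9% + 2.25% district = 11.25% → $1.720125
Unrounded tax sum = $30.68565 → $30.69

$30.69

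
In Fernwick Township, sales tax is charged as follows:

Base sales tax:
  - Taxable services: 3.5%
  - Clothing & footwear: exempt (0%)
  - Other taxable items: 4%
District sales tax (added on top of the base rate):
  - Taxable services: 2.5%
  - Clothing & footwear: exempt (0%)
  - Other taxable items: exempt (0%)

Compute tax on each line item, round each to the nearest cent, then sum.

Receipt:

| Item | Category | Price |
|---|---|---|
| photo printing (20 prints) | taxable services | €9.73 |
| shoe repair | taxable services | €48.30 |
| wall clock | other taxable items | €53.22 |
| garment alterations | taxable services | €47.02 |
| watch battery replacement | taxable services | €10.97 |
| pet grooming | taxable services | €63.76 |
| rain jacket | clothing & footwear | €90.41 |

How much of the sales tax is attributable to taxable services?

Photo printing (20 prints) €9.73: taxable services → 3.5% + 2.5% district = 6% → €0.58
Shoe repair €48.30: taxable services → 3.5% + 2.5% district = 6% → €2.90
Garment alterations €47.02: taxable services → 3.5% + 2.5% district = 6% → €2.82
Watch battery replacement €10.97: taxable services → 3.5% + 2.5% district = 6% → €0.66
Pet grooming €63.76: taxable services → 3.5% + 2.5% district = 6% → €3.83
Tax on taxable services = €0.58 + €2.90 + €2.82 + €0.66 + €3.83 = €10.79

€10.79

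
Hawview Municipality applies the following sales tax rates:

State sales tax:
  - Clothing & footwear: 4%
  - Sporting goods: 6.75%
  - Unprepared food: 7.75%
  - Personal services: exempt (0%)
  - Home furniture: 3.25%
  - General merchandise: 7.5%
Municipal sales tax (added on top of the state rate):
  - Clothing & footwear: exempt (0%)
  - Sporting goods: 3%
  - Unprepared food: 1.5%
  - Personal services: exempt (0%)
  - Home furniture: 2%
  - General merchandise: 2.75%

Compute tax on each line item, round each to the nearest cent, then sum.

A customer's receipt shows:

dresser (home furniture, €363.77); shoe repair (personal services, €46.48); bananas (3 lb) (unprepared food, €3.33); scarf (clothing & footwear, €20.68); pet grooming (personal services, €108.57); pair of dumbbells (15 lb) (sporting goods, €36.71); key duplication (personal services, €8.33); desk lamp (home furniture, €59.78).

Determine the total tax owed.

€26.96

Dresser €363.77: home furniture → 3.25% + 2% municipal = 5.25% → €19.10
Shoe repair €46.48: personal services → 0% + 0% municipal = 0% → €0.00
Bananas (3 lb) €3.33: unprepared food → 7.75% + 1.5% municipal = 9.25% → €0.31
Scarf €20.68: clothing & footwear → 4% + 0% municipal = 4% → €0.83
Pet grooming €108.57: personal services → 0% + 0% municipal = 0% → €0.00
Pair of dumbbells (15 lb) €36.71: sporting goods → 6.75% + 3% municipal = 9.75% → €3.58
Key duplication €8.33: personal services → 0% + 0% municipal = 0% → €0.00
Desk lamp €59.78: home furniture → 3.25% + 2% municipal = 5.25% → €3.14
Total tax = €19.10 + €0.31 + €0.83 + €3.58 + €3.14 = €26.96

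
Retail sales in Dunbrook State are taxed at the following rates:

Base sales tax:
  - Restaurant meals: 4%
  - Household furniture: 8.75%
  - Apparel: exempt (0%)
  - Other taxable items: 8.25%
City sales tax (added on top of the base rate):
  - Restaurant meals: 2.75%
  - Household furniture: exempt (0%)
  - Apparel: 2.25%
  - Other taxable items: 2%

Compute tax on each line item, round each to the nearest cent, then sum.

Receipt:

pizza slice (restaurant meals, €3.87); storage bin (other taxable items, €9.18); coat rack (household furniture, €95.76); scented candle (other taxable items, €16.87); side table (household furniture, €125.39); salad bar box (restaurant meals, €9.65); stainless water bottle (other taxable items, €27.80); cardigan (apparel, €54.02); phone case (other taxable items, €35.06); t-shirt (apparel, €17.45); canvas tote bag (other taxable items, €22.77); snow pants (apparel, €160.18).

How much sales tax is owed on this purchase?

€36.91

Pizza slice €3.87: restaurant meals → 4% + 2.75% city = 6.75% → €0.26
Storage bin €9.18: other taxable items → 8.25% + 2% city = 10.25% → €0.94
Coat rack €95.76: household furniture → 8.75% + 0% city = 8.75% → €8.38
Scented candle €16.87: other taxable items → 8.25% + 2% city = 10.25% → €1.73
Side table €125.39: household furniture → 8.75% + 0% city = 8.75% → €10.97
Salad bar box €9.65: restaurant meals → 4% + 2.75% city = 6.75% → €0.65
Stainless water bottle €27.80: other taxable items → 8.25% + 2% city = 10.25% → €2.85
Cardigan €54.02: apparel → 0% + 2.25% city = 2.25% → €1.22
Phone case €35.06: other taxable items → 8.25% + 2% city = 10.25% → €3.59
T-shirt €17.45: apparel → 0% + 2.25% city = 2.25% → €0.39
Canvas tote bag €22.77: other taxable items → 8.25% + 2% city = 10.25% → €2.33
Snow pants €160.18: apparel → 0% + 2.25% city = 2.25% → €3.60
Total tax = €0.26 + €0.94 + €8.38 + €1.73 + €10.97 + €0.65 + €2.85 + €1.22 + €3.59 + €0.39 + €2.33 + €3.60 = €36.91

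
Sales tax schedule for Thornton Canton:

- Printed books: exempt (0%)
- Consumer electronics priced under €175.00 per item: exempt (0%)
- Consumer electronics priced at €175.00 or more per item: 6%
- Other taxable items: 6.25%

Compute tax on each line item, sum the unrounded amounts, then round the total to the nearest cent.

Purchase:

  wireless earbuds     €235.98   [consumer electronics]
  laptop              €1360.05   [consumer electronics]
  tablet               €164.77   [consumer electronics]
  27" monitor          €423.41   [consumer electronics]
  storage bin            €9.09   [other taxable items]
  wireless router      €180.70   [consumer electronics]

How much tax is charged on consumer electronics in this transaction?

Wireless earbuds €235.98: consumer electronics, €175.00 or more → 6% → €14.1588
Laptop €1360.05: consumer electronics, €175.00 or more → 6% → €81.603
Tablet €164.77: consumer electronics, under €175.00 → 0% → €0.00
27" monitor €423.41: consumer electronics, €175.00 or more → 6% → €25.4046
Wireless router €180.70: consumer electronics, €175.00 or more → 6% → €10.842
Tax on consumer electronics: unrounded sum = €132.0084 → €132.01

€132.01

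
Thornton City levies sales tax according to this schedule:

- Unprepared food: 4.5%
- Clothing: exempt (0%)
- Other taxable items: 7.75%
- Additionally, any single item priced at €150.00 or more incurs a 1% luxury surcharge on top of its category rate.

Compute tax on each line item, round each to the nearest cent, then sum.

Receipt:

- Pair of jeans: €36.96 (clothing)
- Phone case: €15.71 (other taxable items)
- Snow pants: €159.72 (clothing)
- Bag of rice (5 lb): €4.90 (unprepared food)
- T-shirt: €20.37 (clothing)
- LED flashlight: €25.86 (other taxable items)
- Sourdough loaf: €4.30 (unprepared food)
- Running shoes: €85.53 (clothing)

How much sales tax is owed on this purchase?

Pair of jeans €36.96: clothing → 0% → €0.00
Phone case €15.71: other taxable items → 7.75% → €1.22
Snow pants €159.72: clothing → 0% + 1% surcharge = 1% → €1.60
Bag of rice (5 lb) €4.90: unprepared food → 4.5% → €0.22
T-shirt €20.37: clothing → 0% → €0.00
LED flashlight €25.86: other taxable items → 7.75% → €2.00
Sourdough loaf €4.30: unprepared food → 4.5% → €0.19
Running shoes €85.53: clothing → 0% → €0.00
Total tax = €1.22 + €1.60 + €0.22 + €2.00 + €0.19 = €5.23

€5.23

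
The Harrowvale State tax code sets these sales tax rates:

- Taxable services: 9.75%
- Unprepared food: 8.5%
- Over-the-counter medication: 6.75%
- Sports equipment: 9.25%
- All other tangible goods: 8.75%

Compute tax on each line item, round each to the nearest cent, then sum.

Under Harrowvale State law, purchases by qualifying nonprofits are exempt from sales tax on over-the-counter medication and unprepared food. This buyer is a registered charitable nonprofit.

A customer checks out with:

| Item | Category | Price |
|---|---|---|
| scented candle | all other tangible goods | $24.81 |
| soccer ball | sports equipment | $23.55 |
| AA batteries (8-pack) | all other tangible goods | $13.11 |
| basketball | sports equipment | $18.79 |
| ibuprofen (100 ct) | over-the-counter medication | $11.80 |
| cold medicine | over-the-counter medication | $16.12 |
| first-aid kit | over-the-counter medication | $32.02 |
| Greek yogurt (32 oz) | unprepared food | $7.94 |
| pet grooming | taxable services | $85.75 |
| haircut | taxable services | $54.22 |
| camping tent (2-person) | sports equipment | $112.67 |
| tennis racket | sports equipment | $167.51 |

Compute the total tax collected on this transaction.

$46.80

Scented candle $24.81: all other tangible goods → 8.75% → $2.17
Soccer ball $23.55: sports equipment → 9.25% → $2.18
AA batteries (8-pack) $13.11: all other tangible goods → 8.75% → $1.15
Basketball $18.79: sports equipment → 9.25% → $1.74
Ibuprofen (100 ct) $11.80: over-the-counter medication, buyer-exempt → 0% → $0.00
Cold medicine $16.12: over-the-counter medication, buyer-exempt → 0% → $0.00
First-aid kit $32.02: over-the-counter medication, buyer-exempt → 0% → $0.00
Greek yogurt (32 oz) $7.94: unprepared food, buyer-exempt → 0% → $0.00
Pet grooming $85.75: taxable services → 9.75% → $8.36
Haircut $54.22: taxable services → 9.75% → $5.29
Camping tent (2-person) $112.67: sports equipment → 9.25% → $10.42
Tennis racket $167.51: sports equipment → 9.25% → $15.49
Total tax = $2.17 + $2.18 + $1.15 + $1.74 + $8.36 + $5.29 + $10.42 + $15.49 = $46.80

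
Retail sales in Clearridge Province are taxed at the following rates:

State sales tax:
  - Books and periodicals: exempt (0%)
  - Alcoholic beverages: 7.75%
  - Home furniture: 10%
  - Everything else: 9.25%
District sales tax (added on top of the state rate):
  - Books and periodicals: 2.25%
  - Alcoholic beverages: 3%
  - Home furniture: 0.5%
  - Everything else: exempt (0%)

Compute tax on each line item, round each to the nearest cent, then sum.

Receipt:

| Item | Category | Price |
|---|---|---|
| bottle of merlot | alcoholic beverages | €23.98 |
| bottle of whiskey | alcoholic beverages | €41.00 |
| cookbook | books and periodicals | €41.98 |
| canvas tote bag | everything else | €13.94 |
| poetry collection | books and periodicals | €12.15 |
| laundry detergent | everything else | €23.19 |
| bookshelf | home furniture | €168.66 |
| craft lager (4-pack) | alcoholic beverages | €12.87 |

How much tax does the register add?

Bottle of merlot €23.98: alcoholic beverages → 7.75% + 3% district = 10.75% → €2.58
Bottle of whiskey €41.00: alcoholic beverages → 7.75% + 3% district = 10.75% → €4.41
Cookbook €41.98: books and periodicals → 0% + 2.25% district = 2.25% → €0.94
Canvas tote bag €13.94: everything else → 9.25% + 0% district = 9.25% → €1.29
Poetry collection €12.15: books and periodicals → 0% + 2.25% district = 2.25% → €0.27
Laundry detergent €23.19: everything else → 9.25% + 0% district = 9.25% → €2.15
Bookshelf €168.66: home furniture → 10% + 0.5% district = 10.5% → €17.71
Craft lager (4-pack) €12.87: alcoholic beverages → 7.75% + 3% district = 10.75% → €1.38
Total tax = €2.58 + €4.41 + €0.94 + €1.29 + €0.27 + €2.15 + €17.71 + €1.38 = €30.73

€30.73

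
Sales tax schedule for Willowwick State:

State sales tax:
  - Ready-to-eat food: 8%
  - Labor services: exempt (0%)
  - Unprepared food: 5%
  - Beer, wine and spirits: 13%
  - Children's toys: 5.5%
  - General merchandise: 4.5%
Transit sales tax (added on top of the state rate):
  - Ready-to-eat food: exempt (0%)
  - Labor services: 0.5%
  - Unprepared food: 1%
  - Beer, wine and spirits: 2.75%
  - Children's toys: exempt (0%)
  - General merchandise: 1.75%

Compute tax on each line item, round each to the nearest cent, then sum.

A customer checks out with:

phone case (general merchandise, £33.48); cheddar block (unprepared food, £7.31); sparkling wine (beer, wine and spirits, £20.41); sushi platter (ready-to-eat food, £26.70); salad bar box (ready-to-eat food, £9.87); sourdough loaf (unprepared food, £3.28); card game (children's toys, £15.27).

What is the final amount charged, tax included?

Phone case £33.48: general merchandise → 4.5% + 1.75% transit = 6.25% → £2.09
Cheddar block £7.31: unprepared food → 5% + 1% transit = 6% → £0.44
Sparkling wine £20.41: beer, wine and spirits → 13% + 2.75% transit = 15.75% → £3.21
Sushi platter £26.70: ready-to-eat food → 8% + 0% transit = 8% → £2.14
Salad bar box £9.87: ready-to-eat food → 8% + 0% transit = 8% → £0.79
Sourdough loaf £3.28: unprepared food → 5% + 1% transit = 6% → £0.20
Card game £15.27: children's toys → 5.5% + 0% transit = 5.5% → £0.84
Subtotal = £116.32; tax = £9.71; total due = £126.03

£126.03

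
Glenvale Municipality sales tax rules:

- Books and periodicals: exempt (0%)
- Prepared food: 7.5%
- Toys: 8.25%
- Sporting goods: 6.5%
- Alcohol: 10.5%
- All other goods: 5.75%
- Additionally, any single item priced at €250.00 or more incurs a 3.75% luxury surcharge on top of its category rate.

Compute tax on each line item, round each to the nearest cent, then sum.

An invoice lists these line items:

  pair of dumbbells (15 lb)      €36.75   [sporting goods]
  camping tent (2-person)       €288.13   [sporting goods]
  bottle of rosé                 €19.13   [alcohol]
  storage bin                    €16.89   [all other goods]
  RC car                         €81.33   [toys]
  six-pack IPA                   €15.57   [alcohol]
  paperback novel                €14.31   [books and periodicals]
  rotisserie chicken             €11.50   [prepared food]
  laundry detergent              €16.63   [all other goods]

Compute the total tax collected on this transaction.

€45.06

Pair of dumbbells (15 lb) €36.75: sporting goods → 6.5% → €2.39
Camping tent (2-person) €288.13: sporting goods → 6.5% + 3.75% surcharge = 10.25% → €29.53
Bottle of rosé €19.13: alcohol → 10.5% → €2.01
Storage bin €16.89: all other goods → 5.75% → €0.97
RC car €81.33: toys → 8.25% → €6.71
Six-pack IPA €15.57: alcohol → 10.5% → €1.63
Paperback novel €14.31: books and periodicals → 0% → €0.00
Rotisserie chicken €11.50: prepared food → 7.5% → €0.86
Laundry detergent €16.63: all other goods → 5.75% → €0.96
Total tax = €2.39 + €29.53 + €2.01 + €0.97 + €6.71 + €1.63 + €0.86 + €0.96 = €45.06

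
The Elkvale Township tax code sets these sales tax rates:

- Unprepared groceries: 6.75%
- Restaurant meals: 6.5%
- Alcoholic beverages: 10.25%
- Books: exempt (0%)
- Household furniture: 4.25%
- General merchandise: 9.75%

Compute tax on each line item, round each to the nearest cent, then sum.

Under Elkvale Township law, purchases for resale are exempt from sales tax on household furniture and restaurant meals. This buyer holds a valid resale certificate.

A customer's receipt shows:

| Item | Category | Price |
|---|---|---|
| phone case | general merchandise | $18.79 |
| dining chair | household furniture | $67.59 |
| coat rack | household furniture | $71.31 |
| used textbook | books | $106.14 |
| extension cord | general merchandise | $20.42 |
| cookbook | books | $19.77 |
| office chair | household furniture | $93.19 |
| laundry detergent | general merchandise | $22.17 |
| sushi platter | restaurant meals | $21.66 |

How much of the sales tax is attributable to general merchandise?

$5.98

Phone case $18.79: general merchandise → 9.75% → $1.83
Extension cord $20.42: general merchandise → 9.75% → $1.99
Laundry detergent $22.17: general merchandise → 9.75% → $2.16
Tax on general merchandise = $1.83 + $1.99 + $2.16 = $5.98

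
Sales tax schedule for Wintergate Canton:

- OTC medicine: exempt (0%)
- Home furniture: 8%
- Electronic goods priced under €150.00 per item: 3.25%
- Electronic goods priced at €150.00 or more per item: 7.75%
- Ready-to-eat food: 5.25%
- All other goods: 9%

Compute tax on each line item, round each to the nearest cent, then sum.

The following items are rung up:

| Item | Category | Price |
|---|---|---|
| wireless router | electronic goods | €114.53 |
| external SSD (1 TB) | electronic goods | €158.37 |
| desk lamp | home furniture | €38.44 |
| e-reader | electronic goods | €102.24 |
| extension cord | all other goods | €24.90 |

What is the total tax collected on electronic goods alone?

€19.31

Wireless router €114.53: electronic goods, under €150.00 → 3.25% → €3.72
External SSD (1 TB) €158.37: electronic goods, €150.00 or more → 7.75% → €12.27
E-reader €102.24: electronic goods, under €150.00 → 3.25% → €3.32
Tax on electronic goods = €3.72 + €12.27 + €3.32 = €19.31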